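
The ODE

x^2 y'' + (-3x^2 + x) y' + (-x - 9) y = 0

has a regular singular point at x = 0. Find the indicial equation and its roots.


Divide by x^2 to reach normal form y'' + P_1(x) y' + P_2(x) y = 0 with P_1(x) = -3 + 1/x and P_2(x) = -1/x - 9/x^2.
x = 0 is a singular point because the y'-coefficient -3 + 1/x has a pole at x = 0 and the y-coefficient -1/x - 9/x^2 has a pole at x = 0.
It is a regular singular point because x P_1(x) = p(x) = 1 - 3x and x^2 P_2(x) = q(x) = -x - 9 are polynomials, hence analytic at x = 0.
p(0) = 1,  q(0) = -9.
Indicial equation: r(r-1) + p(0) r + q(0) = 0, i.e. r^2 + (p(0) - 1) r + q(0) = 0, i.e. r^2 - 9 = 0.
Discriminant: (0)^2 - 4(-9) = 36, so r = (0 ± 6)/2.
Solving: r_1 = 3, r_2 = -3.

indicial: r^2 - 9 = 0; roots r_1 = 3, r_2 = -3


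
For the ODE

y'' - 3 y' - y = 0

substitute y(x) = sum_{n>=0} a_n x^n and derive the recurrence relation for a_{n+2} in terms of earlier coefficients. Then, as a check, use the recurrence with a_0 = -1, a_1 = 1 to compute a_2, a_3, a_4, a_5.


Substitute y = sum_n a_n x^n.
y''(x) has coefficient (n+2)(n+1) a_{n+2} at x^n;
-3 y'(x) has coefficient -3 (n+1) a_{n+1} at x^n;
-y(x) has coefficient -1 a_n at x^n.
Matching x^n: (n+2)(n+1) a_{n+2} - 3 (n+1) a_{n+1} - 1 a_n = 0.
Thus a_{n+2} = [3 (n+1) a_{n+1} + 1 a_n] / ((n+1)(n+2)).

Check with a_0 = -1, a_1 = 1 (apply the recurrence for n = 0, 1, 2, 3): a_0 = -1, a_1 = 1, a_2 = 1, a_3 = 7/6, a_4 = 23/24, a_5 = 19/30.

a_(n+2) = [3 (n+1) a_(n+1) + 1 a_n] / ((n+1)(n+2)); check: a_0 = -1, a_1 = 1, a_2 = 1, a_3 = 7/6, a_4 = 23/24, a_5 = 19/30


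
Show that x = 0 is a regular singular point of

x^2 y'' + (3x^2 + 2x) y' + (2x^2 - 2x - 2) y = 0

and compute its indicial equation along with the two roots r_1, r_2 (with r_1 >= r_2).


Divide by x^2 to reach normal form y'' + P_1(x) y' + P_2(x) y = 0 with P_1(x) = 3 + 2/x and P_2(x) = 2 - 2/x - 2/x^2.
x = 0 is a singular point because the y'-coefficient 3 + 2/x has a pole at x = 0 and the y-coefficient 2 - 2/x - 2/x^2 has a pole at x = 0.
It is a regular singular point because x P_1(x) = p(x) = 3x + 2 and x^2 P_2(x) = q(x) = 2x^2 - 2x - 2 are polynomials, hence analytic at x = 0.
p(0) = 2,  q(0) = -2.
Indicial equation: r(r-1) + p(0) r + q(0) = 0, i.e. r^2 + (p(0) - 1) r + q(0) = 0, i.e. r^2 + 1 r - 2 = 0.
Discriminant: (1)^2 - 4(-2) = 9, so r = (-1 ± 3)/2.
Solving: r_1 = 1, r_2 = -2.

indicial: r^2 + 1 r - 2 = 0; roots r_1 = 1, r_2 = -2


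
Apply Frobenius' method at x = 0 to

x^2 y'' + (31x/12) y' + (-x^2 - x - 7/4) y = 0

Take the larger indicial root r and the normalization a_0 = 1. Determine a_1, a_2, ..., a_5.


Write in Frobenius form y'' + (p(x)/x) y' + (q(x)/x^2) y = 0:
  p(x) = 31/12,  q(x) = -x^2 - x - 7/4.
Indicial equation: r(r-1) + (31/12) r + (-7/4) = 0 -> roots r_1 = 3/4, r_2 = -7/3.
Take r = r_1 = 3/4. Let y(x) = x^r sum_{n>=0} a_n x^n with a_0 = 1.
Substitute y = x^r sum a_n x^n and match x^{r+n}. The recurrence is
  D(n) a_n - 1 a_{n-1} - 1 a_{n-2} = 0,  where D(n) = (r+n)(r+n-1) + (31/12)(r+n) + (-7/4).
  a_n = [1 a_{n-1} + 1 a_{n-2}] / D(n).
Since the indicial polynomial factors as (r - r_1)(r - r_2), D(n) = (r_1 + n - r_1)(r_1 + n - r_2) = n(n + 37/12).
Evaluating step by step (a_0 = 1):
  n = 1: D(1) = 1(1 + 37/12) = 49/12; numerator = 1(1) = 1; a_1 = (1)/(49/12) = 12/49
  n = 2: D(2) = 2(2 + 37/12) = 61/6; numerator = 1(12/49) + 1(1) = 61/49; a_2 = (61/49)/(61/6) = 6/49
  n = 3: D(3) = 3(3 + 37/12) = 73/4; numerator = 1(6/49) + 1(12/49) = 18/49; a_3 = (18/49)/(73/4) = 72/3577
  n = 4: D(4) = 4(4 + 37/12) = 85/3; numerator = 1(72/3577) + 1(6/49) = 510/3577; a_4 = (510/3577)/(85/3) = 18/3577
  n = 5: D(5) = 5(5 + 37/12) = 485/12; numerator = 1(18/3577) + 1(72/3577) = 90/3577; a_5 = (90/3577)/(485/12) = 216/346969

r = 3/4; a_0 = 1; a_1 = 12/49; a_2 = 6/49; a_3 = 72/3577; a_4 = 18/3577; a_5 = 216/346969


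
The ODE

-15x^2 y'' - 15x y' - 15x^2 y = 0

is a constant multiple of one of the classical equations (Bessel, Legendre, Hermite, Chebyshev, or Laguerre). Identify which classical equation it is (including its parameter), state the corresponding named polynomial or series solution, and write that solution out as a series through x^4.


All three coefficients share the factor -15; dividing through by -15 gives  x^2 y'' + x y' + x^2 y = 0.
This matches the Bessel equation x^2 y'' + x y' + (x^2 - nu^2) y = 0 with nu^2 = 0, so nu = 0; the solution bounded at x = 0 is J_0(x).
Frobenius at x = 0: indicial roots ±nu; for r = nu the recurrence k(k + 2nu) c_k = -c_{k-2} gives the standard series J_nu(x) = sum_{k>=0} (-1)^k / (k! (k+nu)!) (x/2)^(2k+nu). Evaluate the first 3 terms:
  k = 0: (-1)^0 / (0! * 0! * 2^0) x^0 = 1/(1*1*1) x^0 = (1) x^0
  k = 1: (-1)^1 / (1! * 1! * 2^2) x^2 = -1/(1*1*4) x^2 = (-1/4) x^2
  k = 2: (-1)^2 / (2! * 2! * 2^4) x^4 = 1/(2*2*16) x^4 = (1/64) x^4
Hence J_0(x) = x^4/64 - x^2/4 + 1 + ....

J_0(x); series = x^4/64 - x^2/4 + 1


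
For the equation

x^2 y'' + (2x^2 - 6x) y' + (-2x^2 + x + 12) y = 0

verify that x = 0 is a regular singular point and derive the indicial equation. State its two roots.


Divide by x^2 to reach normal form y'' + P_1(x) y' + P_2(x) y = 0 with P_1(x) = 2 - 6/x and P_2(x) = -2 + 1/x + 12/x^2.
x = 0 is a singular point because the y'-coefficient 2 - 6/x has a pole at x = 0 and the y-coefficient -2 + 1/x + 12/x^2 has a pole at x = 0.
It is a regular singular point because x P_1(x) = p(x) = 2x - 6 and x^2 P_2(x) = q(x) = -2x^2 + x + 12 are polynomials, hence analytic at x = 0.
p(0) = -6,  q(0) = 12.
Indicial equation: r(r-1) + p(0) r + q(0) = 0, i.e. r^2 + (p(0) - 1) r + q(0) = 0, i.e. r^2 - 7 r + 12 = 0.
Discriminant: (-7)^2 - 4(12) = 1, so r = (7 ± 1)/2.
Solving: r_1 = 4, r_2 = 3.

indicial: r^2 - 7 r + 12 = 0; roots r_1 = 4, r_2 = 3


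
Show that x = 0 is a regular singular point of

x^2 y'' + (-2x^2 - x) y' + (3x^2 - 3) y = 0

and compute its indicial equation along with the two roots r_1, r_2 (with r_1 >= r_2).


Divide by x^2 to reach normal form y'' + P_1(x) y' + P_2(x) y = 0 with P_1(x) = -2 - 1/x and P_2(x) = 3 - 3/x^2.
x = 0 is a singular point because the y'-coefficient -2 - 1/x has a pole at x = 0 and the y-coefficient 3 - 3/x^2 has a pole at x = 0.
It is a regular singular point because x P_1(x) = p(x) = -2x - 1 and x^2 P_2(x) = q(x) = 3x^2 - 3 are polynomials, hence analytic at x = 0.
p(0) = -1,  q(0) = -3.
Indicial equation: r(r-1) + p(0) r + q(0) = 0, i.e. r^2 + (p(0) - 1) r + q(0) = 0, i.e. r^2 - 2 r - 3 = 0.
Discriminant: (-2)^2 - 4(-3) = 16, so r = (2 ± 4)/2.
Solving: r_1 = 3, r_2 = -1.

indicial: r^2 - 2 r - 3 = 0; roots r_1 = 3, r_2 = -1


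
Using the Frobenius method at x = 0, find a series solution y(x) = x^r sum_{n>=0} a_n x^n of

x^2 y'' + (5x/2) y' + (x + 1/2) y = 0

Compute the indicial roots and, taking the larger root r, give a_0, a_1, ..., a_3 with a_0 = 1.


Write in Frobenius form y'' + (p(x)/x) y' + (q(x)/x^2) y = 0:
  p(x) = 5/2,  q(x) = x + 1/2.
Indicial equation: r(r-1) + (5/2) r + (1/2) = 0 -> roots r_1 = -1/2, r_2 = -1.
Take r = r_1 = -1/2. Let y(x) = x^r sum_{n>=0} a_n x^n with a_0 = 1.
Substitute y = x^r sum a_n x^n and match x^{r+n}. The recurrence is
  D(n) a_n + 1 a_{n-1} = 0,  where D(n) = (r+n)(r+n-1) + (5/2)(r+n) + (1/2).
  a_n = -1 / D(n) * a_{n-1}.
Since the indicial polynomial factors as (r - r_1)(r - r_2), D(n) = (r_1 + n - r_1)(r_1 + n - r_2) = n(n + 1/2).
Evaluating step by step (a_0 = 1):
  n = 1: D(1) = 1(1 + 1/2) = 3/2; numerator = -1(1) = -1; a_1 = (-1)/(3/2) = -2/3
  n = 2: D(2) = 2(2 + 1/2) = 5; numerator = -1(-2/3) = 2/3; a_2 = (2/3)/(5) = 2/15
  n = 3: D(3) = 3(3 + 1/2) = 21/2; numerator = -1(2/15) = -2/15; a_3 = (-2/15)/(21/2) = -4/315

r = -1/2; a_0 = 1; a_1 = -2/3; a_2 = 2/15; a_3 = -4/315


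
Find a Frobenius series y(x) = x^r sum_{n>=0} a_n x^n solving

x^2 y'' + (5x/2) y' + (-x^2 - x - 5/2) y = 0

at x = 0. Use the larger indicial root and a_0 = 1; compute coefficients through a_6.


Write in Frobenius form y'' + (p(x)/x) y' + (q(x)/x^2) y = 0:
  p(x) = 5/2,  q(x) = -x^2 - x - 5/2.
Indicial equation: r(r-1) + (5/2) r + (-5/2) = 0 -> roots r_1 = 1, r_2 = -5/2.
Take r = r_1 = 1. Let y(x) = x^r sum_{n>=0} a_n x^n with a_0 = 1.
Substitute y = x^r sum a_n x^n and match x^{r+n}. The recurrence is
  D(n) a_n - 1 a_{n-1} - 1 a_{n-2} = 0,  where D(n) = (r+n)(r+n-1) + (5/2)(r+n) + (-5/2).
  a_n = [1 a_{n-1} + 1 a_{n-2}] / D(n).
Since the indicial polynomial factors as (r - r_1)(r - r_2), D(n) = (r_1 + n - r_1)(r_1 + n - r_2) = n(n + 7/2).
Evaluating step by step (a_0 = 1):
  n = 1: D(1) = 1(1 + 7/2) = 9/2; numerator = 1(1) = 1; a_1 = (1)/(9/2) = 2/9
  n = 2: D(2) = 2(2 + 7/2) = 11; numerator = 1(2/9) + 1(1) = 11/9; a_2 = (11/9)/(11) = 1/9
  n = 3: D(3) = 3(3 + 7/2) = 39/2; numerator = 1(1/9) + 1(2/9) = 1/3; a_3 = (1/3)/(39/2) = 2/117
  n = 4: D(4) = 4(4 + 7/2) = 30; numerator = 1(2/117) + 1(1/9) = 5/39; a_4 = (5/39)/(30) = 1/234
  n = 5: D(5) = 5(5 + 7/2) = 85/2; numerator = 1(1/234) + 1(2/117) = 5/234; a_5 = (5/234)/(85/2) = 1/1989
  n = 6: D(6) = 6(6 + 7/2) = 57; numerator = 1(1/1989) + 1(1/234) = 19/3978; a_6 = (19/3978)/(57) = 1/11934

r = 1; a_0 = 1; a_1 = 2/9; a_2 = 1/9; a_3 = 2/117; a_4 = 1/234; a_5 = 1/1989; a_6 = 1/11934


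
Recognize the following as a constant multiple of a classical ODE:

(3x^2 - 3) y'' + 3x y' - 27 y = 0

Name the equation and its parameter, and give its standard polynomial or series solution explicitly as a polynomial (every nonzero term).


All three coefficients share the factor -3; dividing through by -3 gives  (1 - x^2) y'' - x y' + 9 y = 0.
This matches the Chebyshev equation (1 - x^2) y'' - x y' + n^2 y = 0 (note the -x y' term, not -2x y') with n^2 = 9, so n = 3; the polynomial solution is T_3(x).
With y = sum_k a_k x^k, matching x^k gives (k+2)(k+1) a_{k+2} = (k^2 - n^2) a_k = (k - 3)(k + 3) a_k. The right side vanishes at k = 3, so the series with the parity of 3 terminates at degree 3.
Standard normalization: leading coefficient of T_n is 2^(n-1), so a_3 = 2^2 = 4. Work downward with a_k = (k+1)(k+2) a_{k+2} / ((k - 3)(k + 3)):
  a_1 = (2)(3)(4) / ((1 - 3)(1 + 3)) = 24/(-8) = -3
Hence T_3(x) = 4 x^3 - 3 x.

T_3(x); series = 4 x^3 - 3 x


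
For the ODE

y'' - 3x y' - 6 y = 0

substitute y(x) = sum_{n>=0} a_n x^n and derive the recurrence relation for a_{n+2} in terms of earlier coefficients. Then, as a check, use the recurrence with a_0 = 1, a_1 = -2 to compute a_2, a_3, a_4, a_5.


Substitute y = sum_n a_n x^n.
y''(x) has coefficient (n+2)(n+1) a_{n+2} at x^n;
-3 x y'(x) has coefficient -3 n a_n at x^n (shift);
-6 y(x) has coefficient -6 a_n at x^n.
Matching x^n: (n+2)(n+1) a_{n+2} + (-3n - 6) a_n = 0.
Thus a_{n+2} = (3n + 6) / ((n+1)(n+2)) * a_n.

Check with a_0 = 1, a_1 = -2 (apply the recurrence for n = 0, 1, 2, 3): a_0 = 1, a_1 = -2, a_2 = 3, a_3 = -3, a_4 = 3, a_5 = -9/4.

a_(n+2) = (3n + 6) / ((n+1)(n+2)) * a_n; check: a_0 = 1, a_1 = -2, a_2 = 3, a_3 = -3, a_4 = 3, a_5 = -9/4


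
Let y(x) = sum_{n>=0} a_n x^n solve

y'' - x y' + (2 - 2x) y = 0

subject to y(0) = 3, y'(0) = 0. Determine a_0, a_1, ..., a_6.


Ansatz: y(x) = sum_{n>=0} a_n x^n, so y'(x) = sum_{n>=1} n a_n x^(n-1) and y''(x) = sum_{n>=2} n(n-1) a_n x^(n-2).
Substitute into P(x) y'' + Q(x) y' + R(x) y = 0 with P(x) = 1, Q(x) = -x, R(x) = 2 - 2x, and match powers of x.
Initial conditions: a_0 = 3, a_1 = 0.
Setting the coefficient of each power of x to zero and solving order by order (substituting the coefficients already found):
  x^0: 2 a_2 + 2 a_0 = 0  ->  2 a_2 = -2 a_0 = -6  ->  a_2 = -3
  x^1: 6 a_3 + a_1 - 2 a_0 = 0  ->  6 a_3 = -a_1 + 2 a_0 = 6  ->  a_3 = 1
  x^2: 12 a_4 - 2 a_1 = 0  ->  12 a_4 = 2 a_1 = 0  ->  a_4 = 0
  x^3: 20 a_5 - a_3 - 2 a_2 = 0  ->  20 a_5 = a_3 + 2 a_2 = -5  ->  a_5 = -1/4
  x^4: 30 a_6 - 2 a_4 - 2 a_3 = 0  ->  30 a_6 = 2 a_4 + 2 a_3 = 2  ->  a_6 = 1/15
Truncated series: y(x) = 3 - 3 x^2 + x^3 - (1/4) x^5 + (1/15) x^6 + O(x^7).

a_0 = 3; a_1 = 0; a_2 = -3; a_3 = 1; a_4 = 0; a_5 = -1/4; a_6 = 1/15


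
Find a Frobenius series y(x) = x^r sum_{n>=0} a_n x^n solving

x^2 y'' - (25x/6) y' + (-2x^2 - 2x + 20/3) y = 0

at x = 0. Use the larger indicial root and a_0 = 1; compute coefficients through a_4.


Write in Frobenius form y'' + (p(x)/x) y' + (q(x)/x^2) y = 0:
  p(x) = -25/6,  q(x) = -2x^2 - 2x + 20/3.
Indicial equation: r(r-1) + (-25/6) r + (20/3) = 0 -> roots r_1 = 8/3, r_2 = 5/2.
Take r = r_1 = 8/3. Let y(x) = x^r sum_{n>=0} a_n x^n with a_0 = 1.
Substitute y = x^r sum a_n x^n and match x^{r+n}. The recurrence is
  D(n) a_n - 2 a_{n-1} - 2 a_{n-2} = 0,  where D(n) = (r+n)(r+n-1) + (-25/6)(r+n) + (20/3).
  a_n = [2 a_{n-1} + 2 a_{n-2}] / D(n).
Since the indicial polynomial factors as (r - r_1)(r - r_2), D(n) = (r_1 + n - r_1)(r_1 + n - r_2) = n(n + 1/6).
Evaluating step by step (a_0 = 1):
  n = 1: D(1) = 1(1 + 1/6) = 7/6; numerator = 2(1) = 2; a_1 = (2)/(7/6) = 12/7
  n = 2: D(2) = 2(2 + 1/6) = 13/3; numerator = 2(12/7) + 2(1) = 38/7; a_2 = (38/7)/(13/3) = 114/91
  n = 3: D(3) = 3(3 + 1/6) = 19/2; numerator = 2(114/91) + 2(12/7) = 540/91; a_3 = (540/91)/(19/2) = 1080/1729
  n = 4: D(4) = 4(4 + 1/6) = 50/3; numerator = 2(1080/1729) + 2(114/91) = 6492/1729; a_4 = (6492/1729)/(50/3) = 9738/43225

r = 8/3; a_0 = 1; a_1 = 12/7; a_2 = 114/91; a_3 = 1080/1729; a_4 = 9738/43225


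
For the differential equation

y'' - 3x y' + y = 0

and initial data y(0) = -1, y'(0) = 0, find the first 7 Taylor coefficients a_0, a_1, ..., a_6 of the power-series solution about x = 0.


Ansatz: y(x) = sum_{n>=0} a_n x^n, so y'(x) = sum_{n>=1} n a_n x^(n-1) and y''(x) = sum_{n>=2} n(n-1) a_n x^(n-2).
Substitute into P(x) y'' + Q(x) y' + R(x) y = 0 with P(x) = 1, Q(x) = -3x, R(x) = 1, and match powers of x.
Initial conditions: a_0 = -1, a_1 = 0.
Setting the coefficient of each power of x to zero and solving order by order (substituting the coefficients already found):
  x^0: 2 a_2 + a_0 = 0  ->  2 a_2 = -a_0 = 1  ->  a_2 = 1/2
  x^1: 6 a_3 - 2 a_1 = 0  ->  6 a_3 = 2 a_1 = 0  ->  a_3 = 0
  x^2: 12 a_4 - 5 a_2 = 0  ->  12 a_4 = 5 a_2 = 5/2  ->  a_4 = 5/24
  x^3: 20 a_5 - 8 a_3 = 0  ->  20 a_5 = 8 a_3 = 0  ->  a_5 = 0
  x^4: 30 a_6 - 11 a_4 = 0  ->  30 a_6 = 11 a_4 = 55/24  ->  a_6 = 11/144
Truncated series: y(x) = -1 + (1/2) x^2 + (5/24) x^4 + (11/144) x^6 + O(x^7).

a_0 = -1; a_1 = 0; a_2 = 1/2; a_3 = 0; a_4 = 5/24; a_5 = 0; a_6 = 11/144


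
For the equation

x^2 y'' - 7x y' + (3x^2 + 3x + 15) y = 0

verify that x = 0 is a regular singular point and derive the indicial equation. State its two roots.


Divide by x^2 to reach normal form y'' + P_1(x) y' + P_2(x) y = 0 with P_1(x) = -7/x and P_2(x) = 3 + 3/x + 15/x^2.
x = 0 is a singular point because the y'-coefficient -7/x has a pole at x = 0 and the y-coefficient 3 + 3/x + 15/x^2 has a pole at x = 0.
It is a regular singular point because x P_1(x) = p(x) = -7 and x^2 P_2(x) = q(x) = 3x^2 + 3x + 15 are polynomials, hence analytic at x = 0.
p(0) = -7,  q(0) = 15.
Indicial equation: r(r-1) + p(0) r + q(0) = 0, i.e. r^2 + (p(0) - 1) r + q(0) = 0, i.e. r^2 - 8 r + 15 = 0.
Discriminant: (-8)^2 - 4(15) = 4, so r = (8 ± 2)/2.
Solving: r_1 = 5, r_2 = 3.

indicial: r^2 - 8 r + 15 = 0; roots r_1 = 5, r_2 = 3


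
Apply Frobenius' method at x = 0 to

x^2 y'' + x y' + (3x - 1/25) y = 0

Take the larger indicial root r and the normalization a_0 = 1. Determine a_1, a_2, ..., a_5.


Write in Frobenius form y'' + (p(x)/x) y' + (q(x)/x^2) y = 0:
  p(x) = 1,  q(x) = 3x - 1/25.
Indicial equation: r(r-1) + (1) r + (-1/25) = 0 -> roots r_1 = 1/5, r_2 = -1/5.
Take r = r_1 = 1/5. Let y(x) = x^r sum_{n>=0} a_n x^n with a_0 = 1.
Substitute y = x^r sum a_n x^n and match x^{r+n}. The recurrence is
  D(n) a_n + 3 a_{n-1} = 0,  where D(n) = (r+n)(r+n-1) + (1)(r+n) + (-1/25).
  a_n = -3 / D(n) * a_{n-1}.
Since the indicial polynomial factors as (r - r_1)(r - r_2), D(n) = (r_1 + n - r_1)(r_1 + n - r_2) = n(n + 2/5).
Evaluating step by step (a_0 = 1):
  n = 1: D(1) = 1(1 + 2/5) = 7/5; numerator = -3(1) = -3; a_1 = (-3)/(7/5) = -15/7
  n = 2: D(2) = 2(2 + 2/5) = 24/5; numerator = -3(-15/7) = 45/7; a_2 = (45/7)/(24/5) = 75/56
  n = 3: D(3) = 3(3 + 2/5) = 51/5; numerator = -3(75/56) = -225/56; a_3 = (-225/56)/(51/5) = -375/952
  n = 4: D(4) = 4(4 + 2/5) = 88/5; numerator = -3(-375/952) = 1125/952; a_4 = (1125/952)/(88/5) = 5625/83776
  n = 5: D(5) = 5(5 + 2/5) = 27; numerator = -3(5625/83776) = -16875/83776; a_5 = (-16875/83776)/(27) = -625/83776

r = 1/5; a_0 = 1; a_1 = -15/7; a_2 = 75/56; a_3 = -375/952; a_4 = 5625/83776; a_5 = -625/83776


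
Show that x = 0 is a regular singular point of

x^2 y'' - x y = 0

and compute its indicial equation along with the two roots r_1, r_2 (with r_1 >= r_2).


Divide by x^2 to reach normal form y'' + P_1(x) y' + P_2(x) y = 0 with P_1(x) = 0 and P_2(x) = -1/x.
x = 0 is a singular point because the y-coefficient -1/x has a pole at x = 0.
It is a regular singular point because x P_1(x) = p(x) = 0 and x^2 P_2(x) = q(x) = -x are polynomials, hence analytic at x = 0.
p(0) = 0,  q(0) = 0.
Indicial equation: r(r-1) + p(0) r + q(0) = 0, i.e. r^2 + (p(0) - 1) r + q(0) = 0, i.e. r^2 - 1 r = 0.
Discriminant: (-1)^2 - 4(0) = 1, so r = (1 ± 1)/2.
Solving: r_1 = 1, r_2 = 0.

indicial: r^2 - 1 r = 0; roots r_1 = 1, r_2 = 0


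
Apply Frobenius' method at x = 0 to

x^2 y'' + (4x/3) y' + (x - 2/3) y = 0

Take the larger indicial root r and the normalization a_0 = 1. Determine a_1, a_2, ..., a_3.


Write in Frobenius form y'' + (p(x)/x) y' + (q(x)/x^2) y = 0:
  p(x) = 4/3,  q(x) = x - 2/3.
Indicial equation: r(r-1) + (4/3) r + (-2/3) = 0 -> roots r_1 = 2/3, r_2 = -1.
Take r = r_1 = 2/3. Let y(x) = x^r sum_{n>=0} a_n x^n with a_0 = 1.
Substitute y = x^r sum a_n x^n and match x^{r+n}. The recurrence is
  D(n) a_n + 1 a_{n-1} = 0,  where D(n) = (r+n)(r+n-1) + (4/3)(r+n) + (-2/3).
  a_n = -1 / D(n) * a_{n-1}.
Since the indicial polynomial factors as (r - r_1)(r - r_2), D(n) = (r_1 + n - r_1)(r_1 + n - r_2) = n(n + 5/3).
Evaluating step by step (a_0 = 1):
  n = 1: D(1) = 1(1 + 5/3) = 8/3; numerator = -1(1) = -1; a_1 = (-1)/(8/3) = -3/8
  n = 2: D(2) = 2(2 + 5/3) = 22/3; numerator = -1(-3/8) = 3/8; a_2 = (3/8)/(22/3) = 9/176
  n = 3: D(3) = 3(3 + 5/3) = 14; numerator = -1(9/176) = -9/176; a_3 = (-9/176)/(14) = -9/2464

r = 2/3; a_0 = 1; a_1 = -3/8; a_2 = 9/176; a_3 = -9/2464


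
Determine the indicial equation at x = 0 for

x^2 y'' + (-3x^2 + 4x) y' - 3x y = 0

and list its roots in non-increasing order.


Divide by x^2 to reach normal form y'' + P_1(x) y' + P_2(x) y = 0 with P_1(x) = -3 + 4/x and P_2(x) = -3/x.
x = 0 is a singular point because the y'-coefficient -3 + 4/x has a pole at x = 0 and the y-coefficient -3/x has a pole at x = 0.
It is a regular singular point because x P_1(x) = p(x) = 4 - 3x and x^2 P_2(x) = q(x) = -3x are polynomials, hence analytic at x = 0.
p(0) = 4,  q(0) = 0.
Indicial equation: r(r-1) + p(0) r + q(0) = 0, i.e. r^2 + (p(0) - 1) r + q(0) = 0, i.e. r^2 + 3 r = 0.
Discriminant: (3)^2 - 4(0) = 9, so r = (-3 ± 3)/2.
Solving: r_1 = 0, r_2 = -3.

indicial: r^2 + 3 r = 0; roots r_1 = 0, r_2 = -3


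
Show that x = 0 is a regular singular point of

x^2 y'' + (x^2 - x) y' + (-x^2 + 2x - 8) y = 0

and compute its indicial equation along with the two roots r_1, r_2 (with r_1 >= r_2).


Divide by x^2 to reach normal form y'' + P_1(x) y' + P_2(x) y = 0 with P_1(x) = 1 - 1/x and P_2(x) = -1 + 2/x - 8/x^2.
x = 0 is a singular point because the y'-coefficient 1 - 1/x has a pole at x = 0 and the y-coefficient -1 + 2/x - 8/x^2 has a pole at x = 0.
It is a regular singular point because x P_1(x) = p(x) = x - 1 and x^2 P_2(x) = q(x) = -x^2 + 2x - 8 are polynomials, hence analytic at x = 0.
p(0) = -1,  q(0) = -8.
Indicial equation: r(r-1) + p(0) r + q(0) = 0, i.e. r^2 + (p(0) - 1) r + q(0) = 0, i.e. r^2 - 2 r - 8 = 0.
Discriminant: (-2)^2 - 4(-8) = 36, so r = (2 ± 6)/2.
Solving: r_1 = 4, r_2 = -2.

indicial: r^2 - 2 r - 8 = 0; roots r_1 = 4, r_2 = -2


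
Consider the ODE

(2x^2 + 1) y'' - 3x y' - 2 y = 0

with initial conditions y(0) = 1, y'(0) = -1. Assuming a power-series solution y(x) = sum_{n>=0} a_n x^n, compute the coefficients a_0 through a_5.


Ansatz: y(x) = sum_{n>=0} a_n x^n, so y'(x) = sum_{n>=1} n a_n x^(n-1) and y''(x) = sum_{n>=2} n(n-1) a_n x^(n-2).
Substitute into P(x) y'' + Q(x) y' + R(x) y = 0 with P(x) = 2x^2 + 1, Q(x) = -3x, R(x) = -2, and match powers of x.
Initial conditions: a_0 = 1, a_1 = -1.
Setting the coefficient of each power of x to zero and solving order by order (substituting the coefficients already found):
  x^0: 2 a_2 - 2 a_0 = 0  ->  2 a_2 = 2 a_0 = 2  ->  a_2 = 1
  x^1: 6 a_3 - 5 a_1 = 0  ->  6 a_3 = 5 a_1 = -5  ->  a_3 = -5/6
  x^2: 12 a_4 - 4 a_2 = 0  ->  12 a_4 = 4 a_2 = 4  ->  a_4 = 1/3
  x^3: 20 a_5 + a_3 = 0  ->  20 a_5 = -a_3 = 5/6  ->  a_5 = 1/24
Truncated series: y(x) = 1 - x + x^2 - (5/6) x^3 + (1/3) x^4 + (1/24) x^5 + O(x^6).

a_0 = 1; a_1 = -1; a_2 = 1; a_3 = -5/6; a_4 = 1/3; a_5 = 1/24


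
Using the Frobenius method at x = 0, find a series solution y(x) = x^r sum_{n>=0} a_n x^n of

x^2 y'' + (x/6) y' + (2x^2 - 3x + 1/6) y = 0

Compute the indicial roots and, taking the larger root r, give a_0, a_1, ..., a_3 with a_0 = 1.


Write in Frobenius form y'' + (p(x)/x) y' + (q(x)/x^2) y = 0:
  p(x) = 1/6,  q(x) = 2x^2 - 3x + 1/6.
Indicial equation: r(r-1) + (1/6) r + (1/6) = 0 -> roots r_1 = 1/2, r_2 = 1/3.
Take r = r_1 = 1/2. Let y(x) = x^r sum_{n>=0} a_n x^n with a_0 = 1.
Substitute y = x^r sum a_n x^n and match x^{r+n}. The recurrence is
  D(n) a_n - 3 a_{n-1} + 2 a_{n-2} = 0,  where D(n) = (r+n)(r+n-1) + (1/6)(r+n) + (1/6).
  a_n = [3 a_{n-1} - 2 a_{n-2}] / D(n).
Since the indicial polynomial factors as (r - r_1)(r - r_2), D(n) = (r_1 + n - r_1)(r_1 + n - r_2) = n(n + 1/6).
Evaluating step by step (a_0 = 1):
  n = 1: D(1) = 1(1 + 1/6) = 7/6; numerator = 3(1) = 3; a_1 = (3)/(7/6) = 18/7
  n = 2: D(2) = 2(2 + 1/6) = 13/3; numerator = 3(18/7) - 2(1) = 40/7; a_2 = (40/7)/(13/3) = 120/91
  n = 3: D(3) = 3(3 + 1/6) = 19/2; numerator = 3(120/91) - 2(18/7) = -108/91; a_3 = (-108/91)/(19/2) = -216/1729

r = 1/2; a_0 = 1; a_1 = 18/7; a_2 = 120/91; a_3 = -216/1729


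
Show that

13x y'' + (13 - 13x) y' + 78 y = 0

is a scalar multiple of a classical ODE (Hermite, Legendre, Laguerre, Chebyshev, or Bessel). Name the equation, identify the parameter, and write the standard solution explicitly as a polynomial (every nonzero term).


All three coefficients share the factor 13; dividing through by 13 gives  x y'' + (1 - x) y' + 6 y = 0.
This matches the Laguerre equation x y'' + (1 - x) y' + n y = 0 with n = 6; the polynomial solution is L_6(x).
With y = sum_k a_k x^k, matching x^k gives (k+1)k a_{k+1} + (k+1) a_{k+1} - k a_k + n a_k = 0, i.e. (k+1)^2 a_{k+1} = (k - n) a_k = (k - 6) a_k. The right side vanishes at k = 6, so the series terminates at degree 6.
Standard normalization L_n(0) = 1 gives a_0 = 1. Work upward with a_{k+1} = (k - 6) a_k / (k+1)^2:
  a_1 = (0 - 6)(1) / 1^2 = -6/1 = -6
  a_2 = (1 - 6)(-6) / 2^2 = 30/4 = 15/2
  a_3 = (2 - 6)(15/2) / 3^2 = -30/9 = -10/3
  a_4 = (3 - 6)(-10/3) / 4^2 = 10/16 = 5/8
  a_5 = (4 - 6)(5/8) / 5^2 = (-5/4)/25 = -1/20
  a_6 = (5 - 6)(-1/20) / 6^2 = (1/20)/36 = 1/720
Hence L_6(x) = x^6/720 - x^5/20 + 5 x^4/8 - 10 x^3/3 + 15 x^2/2 - 6 x + 1.

L_6(x); series = x^6/720 - x^5/20 + 5 x^4/8 - 10 x^3/3 + 15 x^2/2 - 6 x + 1


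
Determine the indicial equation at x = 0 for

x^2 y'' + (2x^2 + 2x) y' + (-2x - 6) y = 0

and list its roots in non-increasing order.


Divide by x^2 to reach normal form y'' + P_1(x) y' + P_2(x) y = 0 with P_1(x) = 2 + 2/x and P_2(x) = -2/x - 6/x^2.
x = 0 is a singular point because the y'-coefficient 2 + 2/x has a pole at x = 0 and the y-coefficient -2/x - 6/x^2 has a pole at x = 0.
It is a regular singular point because x P_1(x) = p(x) = 2x + 2 and x^2 P_2(x) = q(x) = -2x - 6 are polynomials, hence analytic at x = 0.
p(0) = 2,  q(0) = -6.
Indicial equation: r(r-1) + p(0) r + q(0) = 0, i.e. r^2 + (p(0) - 1) r + q(0) = 0, i.e. r^2 + 1 r - 6 = 0.
Discriminant: (1)^2 - 4(-6) = 25, so r = (-1 ± 5)/2.
Solving: r_1 = 2, r_2 = -3.

indicial: r^2 + 1 r - 6 = 0; roots r_1 = 2, r_2 = -3


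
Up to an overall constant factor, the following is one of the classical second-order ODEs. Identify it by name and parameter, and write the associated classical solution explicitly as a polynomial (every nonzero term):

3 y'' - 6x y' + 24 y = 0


All three coefficients share the factor 3; dividing through by 3 gives  y'' - 2x y' + 8 y = 0.
This matches the Hermite equation y'' - 2x y' + 2n y = 0 with 2n = 8, so n = 4; the polynomial solution is H_4(x).
With y = sum_k a_k x^k, matching x^k gives (k+2)(k+1) a_{k+2} = 2(k - n) a_k = 2(k - 4) a_k. The right side vanishes at k = 4, so the series with the parity of 4 terminates at degree 4.
Standard normalization: leading coefficient of H_n is 2^n, so a_4 = 2^4 = 16. Work downward with a_k = (k+1)(k+2) a_{k+2} / (2(k - n)):
  a_2 = (3)(4)(16) / (2(2 - 4)) = 192/(-4) = -48
  a_0 = (1)(2)(-48) / (2(0 - 4)) = -96/(-8) = 12
Hence H_4(x) = 16 x^4 - 48 x^2 + 12.

H_4(x); series = 16 x^4 - 48 x^2 + 12


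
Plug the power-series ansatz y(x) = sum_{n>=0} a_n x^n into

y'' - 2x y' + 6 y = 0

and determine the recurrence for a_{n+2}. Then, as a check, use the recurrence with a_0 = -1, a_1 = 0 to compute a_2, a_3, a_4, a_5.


Substitute y = sum_n a_n x^n.
y''(x) has coefficient (n+2)(n+1) a_{n+2} at x^n;
-2 x y'(x) has coefficient -2 n a_n at x^n (shift);
6 y(x) has coefficient 6 a_n at x^n.
Matching x^n: (n+2)(n+1) a_{n+2} + (-2n + 6) a_n = 0.
Thus a_{n+2} = (2n - 6) / ((n+1)(n+2)) * a_n.

Check with a_0 = -1, a_1 = 0 (apply the recurrence for n = 0, 1, 2, 3): a_0 = -1, a_1 = 0, a_2 = 3, a_3 = 0, a_4 = -1/2, a_5 = 0.

a_(n+2) = (2n - 6) / ((n+1)(n+2)) * a_n; check: a_0 = -1, a_1 = 0, a_2 = 3, a_3 = 0, a_4 = -1/2, a_5 = 0


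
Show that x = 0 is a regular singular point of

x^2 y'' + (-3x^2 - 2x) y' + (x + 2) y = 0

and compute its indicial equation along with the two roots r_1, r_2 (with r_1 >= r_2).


Divide by x^2 to reach normal form y'' + P_1(x) y' + P_2(x) y = 0 with P_1(x) = -3 - 2/x and P_2(x) = 1/x + 2/x^2.
x = 0 is a singular point because the y'-coefficient -3 - 2/x has a pole at x = 0 and the y-coefficient 1/x + 2/x^2 has a pole at x = 0.
It is a regular singular point because x P_1(x) = p(x) = -3x - 2 and x^2 P_2(x) = q(x) = x + 2 are polynomials, hence analytic at x = 0.
p(0) = -2,  q(0) = 2.
Indicial equation: r(r-1) + p(0) r + q(0) = 0, i.e. r^2 + (p(0) - 1) r + q(0) = 0, i.e. r^2 - 3 r + 2 = 0.
Discriminant: (-3)^2 - 4(2) = 1, so r = (3 ± 1)/2.
Solving: r_1 = 2, r_2 = 1.

indicial: r^2 - 3 r + 2 = 0; roots r_1 = 2, r_2 = 1


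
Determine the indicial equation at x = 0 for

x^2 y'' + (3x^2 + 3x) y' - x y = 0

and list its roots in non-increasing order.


Divide by x^2 to reach normal form y'' + P_1(x) y' + P_2(x) y = 0 with P_1(x) = 3 + 3/x and P_2(x) = -1/x.
x = 0 is a singular point because the y'-coefficient 3 + 3/x has a pole at x = 0 and the y-coefficient -1/x has a pole at x = 0.
It is a regular singular point because x P_1(x) = p(x) = 3x + 3 and x^2 P_2(x) = q(x) = -x are polynomials, hence analytic at x = 0.
p(0) = 3,  q(0) = 0.
Indicial equation: r(r-1) + p(0) r + q(0) = 0, i.e. r^2 + (p(0) - 1) r + q(0) = 0, i.e. r^2 + 2 r = 0.
Discriminant: (2)^2 - 4(0) = 4, so r = (-2 ± 2)/2.
Solving: r_1 = 0, r_2 = -2.

indicial: r^2 + 2 r = 0; roots r_1 = 0, r_2 = -2


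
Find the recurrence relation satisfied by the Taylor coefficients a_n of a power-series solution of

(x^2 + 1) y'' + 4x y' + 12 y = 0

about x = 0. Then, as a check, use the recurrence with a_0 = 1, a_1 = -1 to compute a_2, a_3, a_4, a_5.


Substitute y = sum_n a_n x^n.
(1 + 1 x^2) y'' contributes (n+2)(n+1) a_{n+2} + n(n-1) a_n at x^n.
4 x y'(x) contributes 4 n a_n at x^n.
12 y(x) contributes 12 a_n at x^n.
Matching x^n: (n+2)(n+1) a_{n+2} + (n(n-1) + 4 n + 12) a_n = 0.
Thus a_{n+2} = (-n(n-1) - 4 n - 12) / ((n+1)(n+2)) * a_n.

Check with a_0 = 1, a_1 = -1 (apply the recurrence for n = 0, 1, 2, 3): a_0 = 1, a_1 = -1, a_2 = -6, a_3 = 8/3, a_4 = 11, a_5 = -4.

a_(n+2) = (-n(n-1) - 4 n - 12) / ((n+1)(n+2)) * a_n; check: a_0 = 1, a_1 = -1, a_2 = -6, a_3 = 8/3, a_4 = 11, a_5 = -4


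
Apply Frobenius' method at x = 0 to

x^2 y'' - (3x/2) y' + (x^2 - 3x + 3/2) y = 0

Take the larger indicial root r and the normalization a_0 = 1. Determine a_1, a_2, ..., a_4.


Write in Frobenius form y'' + (p(x)/x) y' + (q(x)/x^2) y = 0:
  p(x) = -3/2,  q(x) = x^2 - 3x + 3/2.
Indicial equation: r(r-1) + (-3/2) r + (3/2) = 0 -> roots r_1 = 3/2, r_2 = 1.
Take r = r_1 = 3/2. Let y(x) = x^r sum_{n>=0} a_n x^n with a_0 = 1.
Substitute y = x^r sum a_n x^n and match x^{r+n}. The recurrence is
  D(n) a_n - 3 a_{n-1} + 1 a_{n-2} = 0,  where D(n) = (r+n)(r+n-1) + (-3/2)(r+n) + (3/2).
  a_n = [3 a_{n-1} - 1 a_{n-2}] / D(n).
Since the indicial polynomial factors as (r - r_1)(r - r_2), D(n) = (r_1 + n - r_1)(r_1 + n - r_2) = n(n + 1/2).
Evaluating step by step (a_0 = 1):
  n = 1: D(1) = 1(1 + 1/2) = 3/2; numerator = 3(1) = 3; a_1 = (3)/(3/2) = 2
  n = 2: D(2) = 2(2 + 1/2) = 5; numerator = 3(2) - 1(1) = 5; a_2 = (5)/(5) = 1
  n = 3: D(3) = 3(3 + 1/2) = 21/2; numerator = 3(1) - 1(2) = 1; a_3 = (1)/(21/2) = 2/21
  n = 4: D(4) = 4(4 + 1/2) = 18; numerator = 3(2/21) - 1(1) = -5/7; a_4 = (-5/7)/(18) = -5/126

r = 3/2; a_0 = 1; a_1 = 2; a_2 = 1; a_3 = 2/21; a_4 = -5/126


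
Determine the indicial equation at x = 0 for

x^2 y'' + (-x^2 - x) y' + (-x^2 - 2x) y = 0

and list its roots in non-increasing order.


Divide by x^2 to reach normal form y'' + P_1(x) y' + P_2(x) y = 0 with P_1(x) = -1 - 1/x and P_2(x) = -1 - 2/x.
x = 0 is a singular point because the y'-coefficient -1 - 1/x has a pole at x = 0 and the y-coefficient -1 - 2/x has a pole at x = 0.
It is a regular singular point because x P_1(x) = p(x) = -x - 1 and x^2 P_2(x) = q(x) = -x^2 - 2x are polynomials, hence analytic at x = 0.
p(0) = -1,  q(0) = 0.
Indicial equation: r(r-1) + p(0) r + q(0) = 0, i.e. r^2 + (p(0) - 1) r + q(0) = 0, i.e. r^2 - 2 r = 0.
Discriminant: (-2)^2 - 4(0) = 4, so r = (2 ± 2)/2.
Solving: r_1 = 2, r_2 = 0.

indicial: r^2 - 2 r = 0; roots r_1 = 2, r_2 = 0


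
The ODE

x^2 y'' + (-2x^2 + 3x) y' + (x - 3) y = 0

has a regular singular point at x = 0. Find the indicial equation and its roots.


Divide by x^2 to reach normal form y'' + P_1(x) y' + P_2(x) y = 0 with P_1(x) = -2 + 3/x and P_2(x) = 1/x - 3/x^2.
x = 0 is a singular point because the y'-coefficient -2 + 3/x has a pole at x = 0 and the y-coefficient 1/x - 3/x^2 has a pole at x = 0.
It is a regular singular point because x P_1(x) = p(x) = 3 - 2x and x^2 P_2(x) = q(x) = x - 3 are polynomials, hence analytic at x = 0.
p(0) = 3,  q(0) = -3.
Indicial equation: r(r-1) + p(0) r + q(0) = 0, i.e. r^2 + (p(0) - 1) r + q(0) = 0, i.e. r^2 + 2 r - 3 = 0.
Discriminant: (2)^2 - 4(-3) = 16, so r = (-2 ± 4)/2.
Solving: r_1 = 1, r_2 = -3.

indicial: r^2 + 2 r - 3 = 0; roots r_1 = 1, r_2 = -3


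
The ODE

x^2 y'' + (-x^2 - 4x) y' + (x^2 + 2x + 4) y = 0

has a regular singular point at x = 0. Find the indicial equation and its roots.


Divide by x^2 to reach normal form y'' + P_1(x) y' + P_2(x) y = 0 with P_1(x) = -1 - 4/x and P_2(x) = 1 + 2/x + 4/x^2.
x = 0 is a singular point because the y'-coefficient -1 - 4/x has a pole at x = 0 and the y-coefficient 1 + 2/x + 4/x^2 has a pole at x = 0.
It is a regular singular point because x P_1(x) = p(x) = -x - 4 and x^2 P_2(x) = q(x) = x^2 + 2x + 4 are polynomials, hence analytic at x = 0.
p(0) = -4,  q(0) = 4.
Indicial equation: r(r-1) + p(0) r + q(0) = 0, i.e. r^2 + (p(0) - 1) r + q(0) = 0, i.e. r^2 - 5 r + 4 = 0.
Discriminant: (-5)^2 - 4(4) = 9, so r = (5 ± 3)/2.
Solving: r_1 = 4, r_2 = 1.

indicial: r^2 - 5 r + 4 = 0; roots r_1 = 4, r_2 = 1


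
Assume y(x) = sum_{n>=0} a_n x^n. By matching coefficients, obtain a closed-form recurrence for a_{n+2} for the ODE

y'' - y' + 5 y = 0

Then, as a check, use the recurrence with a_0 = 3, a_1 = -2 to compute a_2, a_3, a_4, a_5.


Substitute y = sum_n a_n x^n.
y''(x) has coefficient (n+2)(n+1) a_{n+2} at x^n;
-y'(x) has coefficient -(n+1) a_{n+1} at x^n;
5 y(x) has coefficient 5 a_n at x^n.
Matching x^n: (n+2)(n+1) a_{n+2} - (n+1) a_{n+1} + 5 a_n = 0.
Thus a_{n+2} = [(n+1) a_{n+1} - 5 a_n] / ((n+1)(n+2)).

Check with a_0 = 3, a_1 = -2 (apply the recurrence for n = 0, 1, 2, 3): a_0 = 3, a_1 = -2, a_2 = -17/2, a_3 = -7/6, a_4 = 13/4, a_5 = 113/120.

a_(n+2) = [(n+1) a_(n+1) - 5 a_n] / ((n+1)(n+2)); check: a_0 = 3, a_1 = -2, a_2 = -17/2, a_3 = -7/6, a_4 = 13/4, a_5 = 113/120


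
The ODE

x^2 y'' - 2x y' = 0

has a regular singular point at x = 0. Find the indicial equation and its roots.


Divide by x^2 to reach normal form y'' + P_1(x) y' + P_2(x) y = 0 with P_1(x) = -2/x and P_2(x) = 0.
x = 0 is a singular point because the y'-coefficient -2/x has a pole at x = 0.
It is a regular singular point because x P_1(x) = p(x) = -2 and x^2 P_2(x) = q(x) = 0 are polynomials, hence analytic at x = 0.
p(0) = -2,  q(0) = 0.
Indicial equation: r(r-1) + p(0) r + q(0) = 0, i.e. r^2 + (p(0) - 1) r + q(0) = 0, i.e. r^2 - 3 r = 0.
Discriminant: (-3)^2 - 4(0) = 9, so r = (3 ± 3)/2.
Solving: r_1 = 3, r_2 = 0.

indicial: r^2 - 3 r = 0; roots r_1 = 3, r_2 = 0


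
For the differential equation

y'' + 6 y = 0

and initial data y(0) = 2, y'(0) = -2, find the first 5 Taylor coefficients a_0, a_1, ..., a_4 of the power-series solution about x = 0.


Ansatz: y(x) = sum_{n>=0} a_n x^n, so y'(x) = sum_{n>=1} n a_n x^(n-1) and y''(x) = sum_{n>=2} n(n-1) a_n x^(n-2).
Substitute into P(x) y'' + Q(x) y' + R(x) y = 0 with P(x) = 1, Q(x) = 0, R(x) = 6, and match powers of x.
Initial conditions: a_0 = 2, a_1 = -2.
Setting the coefficient of each power of x to zero and solving order by order (substituting the coefficients already found):
  x^0: 2 a_2 + 6 a_0 = 0  ->  2 a_2 = -6 a_0 = -12  ->  a_2 = -6
  x^1: 6 a_3 + 6 a_1 = 0  ->  6 a_3 = -6 a_1 = 12  ->  a_3 = 2
  x^2: 12 a_4 + 6 a_2 = 0  ->  12 a_4 = -6 a_2 = 36  ->  a_4 = 3
Truncated series: y(x) = 2 - 2 x - 6 x^2 + 2 x^3 + 3 x^4 + O(x^5).

a_0 = 2; a_1 = -2; a_2 = -6; a_3 = 2; a_4 = 3


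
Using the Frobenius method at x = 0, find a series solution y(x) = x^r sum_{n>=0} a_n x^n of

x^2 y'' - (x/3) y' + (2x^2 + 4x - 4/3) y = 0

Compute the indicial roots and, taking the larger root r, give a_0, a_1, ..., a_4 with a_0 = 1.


Write in Frobenius form y'' + (p(x)/x) y' + (q(x)/x^2) y = 0:
  p(x) = -1/3,  q(x) = 2x^2 + 4x - 4/3.
Indicial equation: r(r-1) + (-1/3) r + (-4/3) = 0 -> roots r_1 = 2, r_2 = -2/3.
Take r = r_1 = 2. Let y(x) = x^r sum_{n>=0} a_n x^n with a_0 = 1.
Substitute y = x^r sum a_n x^n and match x^{r+n}. The recurrence is
  D(n) a_n + 4 a_{n-1} + 2 a_{n-2} = 0,  where D(n) = (r+n)(r+n-1) + (-1/3)(r+n) + (-4/3).
  a_n = [-4 a_{n-1} - 2 a_{n-2}] / D(n).
Since the indicial polynomial factors as (r - r_1)(r - r_2), D(n) = (r_1 + n - r_1)(r_1 + n - r_2) = n(n + 8/3).
Evaluating step by step (a_0 = 1):
  n = 1: D(1) = 1(1 + 8/3) = 11/3; numerator = -4(1) = -4; a_1 = (-4)/(11/3) = -12/11
  n = 2: D(2) = 2(2 + 8/3) = 28/3; numerator = -4(-12/11) - 2(1) = 26/11; a_2 = (26/11)/(28/3) = 39/154
  n = 3: D(3) = 3(3 + 8/3) = 17; numerator = -4(39/154) - 2(-12/11) = 90/77; a_3 = (90/77)/(17) = 90/1309
  n = 4: D(4) = 4(4 + 8/3) = 80/3; numerator = -4(90/1309) - 2(39/154) = -93/119; a_4 = (-93/119)/(80/3) = -279/9520

r = 2; a_0 = 1; a_1 = -12/11; a_2 = 39/154; a_3 = 90/1309; a_4 = -279/9520


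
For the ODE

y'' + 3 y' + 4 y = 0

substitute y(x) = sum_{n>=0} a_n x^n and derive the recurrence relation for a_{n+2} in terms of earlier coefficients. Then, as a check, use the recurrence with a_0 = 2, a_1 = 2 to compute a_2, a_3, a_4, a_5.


Substitute y = sum_n a_n x^n.
y''(x) has coefficient (n+2)(n+1) a_{n+2} at x^n;
3 y'(x) has coefficient 3 (n+1) a_{n+1} at x^n;
4 y(x) has coefficient 4 a_n at x^n.
Matching x^n: (n+2)(n+1) a_{n+2} + 3 (n+1) a_{n+1} + 4 a_n = 0.
Thus a_{n+2} = [-3 (n+1) a_{n+1} - 4 a_n] / ((n+1)(n+2)).

Check with a_0 = 2, a_1 = 2 (apply the recurrence for n = 0, 1, 2, 3): a_0 = 2, a_1 = 2, a_2 = -7, a_3 = 17/3, a_4 = -23/12, a_5 = 1/60.

a_(n+2) = [-3 (n+1) a_(n+1) - 4 a_n] / ((n+1)(n+2)); check: a_0 = 2, a_1 = 2, a_2 = -7, a_3 = 17/3, a_4 = -23/12, a_5 = 1/60


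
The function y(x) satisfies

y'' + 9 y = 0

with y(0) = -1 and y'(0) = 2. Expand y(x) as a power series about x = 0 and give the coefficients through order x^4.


Ansatz: y(x) = sum_{n>=0} a_n x^n, so y'(x) = sum_{n>=1} n a_n x^(n-1) and y''(x) = sum_{n>=2} n(n-1) a_n x^(n-2).
Substitute into P(x) y'' + Q(x) y' + R(x) y = 0 with P(x) = 1, Q(x) = 0, R(x) = 9, and match powers of x.
Initial conditions: a_0 = -1, a_1 = 2.
Setting the coefficient of each power of x to zero and solving order by order (substituting the coefficients already found):
  x^0: 2 a_2 + 9 a_0 = 0  ->  2 a_2 = -9 a_0 = 9  ->  a_2 = 9/2
  x^1: 6 a_3 + 9 a_1 = 0  ->  6 a_3 = -9 a_1 = -18  ->  a_3 = -3
  x^2: 12 a_4 + 9 a_2 = 0  ->  12 a_4 = -9 a_2 = -81/2  ->  a_4 = -27/8
Truncated series: y(x) = -1 + 2 x + (9/2) x^2 - 3 x^3 - (27/8) x^4 + O(x^5).

a_0 = -1; a_1 = 2; a_2 = 9/2; a_3 = -3; a_4 = -27/8


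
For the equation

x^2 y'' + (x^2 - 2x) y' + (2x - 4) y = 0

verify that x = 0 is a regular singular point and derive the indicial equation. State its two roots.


Divide by x^2 to reach normal form y'' + P_1(x) y' + P_2(x) y = 0 with P_1(x) = 1 - 2/x and P_2(x) = 2/x - 4/x^2.
x = 0 is a singular point because the y'-coefficient 1 - 2/x has a pole at x = 0 and the y-coefficient 2/x - 4/x^2 has a pole at x = 0.
It is a regular singular point because x P_1(x) = p(x) = x - 2 and x^2 P_2(x) = q(x) = 2x - 4 are polynomials, hence analytic at x = 0.
p(0) = -2,  q(0) = -4.
Indicial equation: r(r-1) + p(0) r + q(0) = 0, i.e. r^2 + (p(0) - 1) r + q(0) = 0, i.e. r^2 - 3 r - 4 = 0.
Discriminant: (-3)^2 - 4(-4) = 25, so r = (3 ± 5)/2.
Solving: r_1 = 4, r_2 = -1.

indicial: r^2 - 3 r - 4 = 0; roots r_1 = 4, r_2 = -1


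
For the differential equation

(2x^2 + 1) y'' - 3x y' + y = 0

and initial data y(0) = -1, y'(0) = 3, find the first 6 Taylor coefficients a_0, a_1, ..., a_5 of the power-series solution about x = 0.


Ansatz: y(x) = sum_{n>=0} a_n x^n, so y'(x) = sum_{n>=1} n a_n x^(n-1) and y''(x) = sum_{n>=2} n(n-1) a_n x^(n-2).
Substitute into P(x) y'' + Q(x) y' + R(x) y = 0 with P(x) = 2x^2 + 1, Q(x) = -3x, R(x) = 1, and match powers of x.
Initial conditions: a_0 = -1, a_1 = 3.
Setting the coefficient of each power of x to zero and solving order by order (substituting the coefficients already found):
  x^0: 2 a_2 + a_0 = 0  ->  2 a_2 = -a_0 = 1  ->  a_2 = 1/2
  x^1: 6 a_3 - 2 a_1 = 0  ->  6 a_3 = 2 a_1 = 6  ->  a_3 = 1
  x^2: 12 a_4 - a_2 = 0  ->  12 a_4 = a_2 = 1/2  ->  a_4 = 1/24
  x^3: 20 a_5 + 4 a_3 = 0  ->  20 a_5 = -4 a_3 = -4  ->  a_5 = -1/5
Truncated series: y(x) = -1 + 3 x + (1/2) x^2 + x^3 + (1/24) x^4 - (1/5) x^5 + O(x^6).

a_0 = -1; a_1 = 3; a_2 = 1/2; a_3 = 1; a_4 = 1/24; a_5 = -1/5


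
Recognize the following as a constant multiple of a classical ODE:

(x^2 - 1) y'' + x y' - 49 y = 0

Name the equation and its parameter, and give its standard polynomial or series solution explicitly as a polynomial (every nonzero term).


All three coefficients share the factor -1; dividing through by -1 gives  (1 - x^2) y'' - x y' + 49 y = 0.
This matches the Chebyshev equation (1 - x^2) y'' - x y' + n^2 y = 0 (note the -x y' term, not -2x y') with n^2 = 49, so n = 7; the polynomial solution is T_7(x).
With y = sum_k a_k x^k, matching x^k gives (k+2)(k+1) a_{k+2} = (k^2 - n^2) a_k = (k - 7)(k + 7) a_k. The right side vanishes at k = 7, so the series with the parity of 7 terminates at degree 7.
Standard normalization: leading coefficient of T_n is 2^(n-1), so a_7 = 2^6 = 64. Work downward with a_k = (k+1)(k+2) a_{k+2} / ((k - 7)(k + 7)):
  a_5 = (6)(7)(64) / ((5 - 7)(5 + 7)) = 2688/(-24) = -112
  a_3 = (4)(5)(-112) / ((3 - 7)(3 + 7)) = -2240/(-40) = 56
  a_1 = (2)(3)(56) / ((1 - 7)(1 + 7)) = 336/(-48) = -7
Hence T_7(x) = 64 x^7 - 112 x^5 + 56 x^3 - 7 x.

T_7(x); series = 64 x^7 - 112 x^5 + 56 x^3 - 7 x


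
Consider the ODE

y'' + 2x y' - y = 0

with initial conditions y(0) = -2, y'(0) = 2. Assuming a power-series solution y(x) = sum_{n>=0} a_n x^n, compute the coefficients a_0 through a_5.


Ansatz: y(x) = sum_{n>=0} a_n x^n, so y'(x) = sum_{n>=1} n a_n x^(n-1) and y''(x) = sum_{n>=2} n(n-1) a_n x^(n-2).
Substitute into P(x) y'' + Q(x) y' + R(x) y = 0 with P(x) = 1, Q(x) = 2x, R(x) = -1, and match powers of x.
Initial conditions: a_0 = -2, a_1 = 2.
Setting the coefficient of each power of x to zero and solving order by order (substituting the coefficients already found):
  x^0: 2 a_2 - a_0 = 0  ->  2 a_2 = a_0 = -2  ->  a_2 = -1
  x^1: 6 a_3 + a_1 = 0  ->  6 a_3 = -a_1 = -2  ->  a_3 = -1/3
  x^2: 12 a_4 + 3 a_2 = 0  ->  12 a_4 = -3 a_2 = 3  ->  a_4 = 1/4
  x^3: 20 a_5 + 5 a_3 = 0  ->  20 a_5 = -5 a_3 = 5/3  ->  a_5 = 1/12
Truncated series: y(x) = -2 + 2 x - x^2 - (1/3) x^3 + (1/4) x^4 + (1/12) x^5 + O(x^6).

a_0 = -2; a_1 = 2; a_2 = -1; a_3 = -1/3; a_4 = 1/4; a_5 = 1/12
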